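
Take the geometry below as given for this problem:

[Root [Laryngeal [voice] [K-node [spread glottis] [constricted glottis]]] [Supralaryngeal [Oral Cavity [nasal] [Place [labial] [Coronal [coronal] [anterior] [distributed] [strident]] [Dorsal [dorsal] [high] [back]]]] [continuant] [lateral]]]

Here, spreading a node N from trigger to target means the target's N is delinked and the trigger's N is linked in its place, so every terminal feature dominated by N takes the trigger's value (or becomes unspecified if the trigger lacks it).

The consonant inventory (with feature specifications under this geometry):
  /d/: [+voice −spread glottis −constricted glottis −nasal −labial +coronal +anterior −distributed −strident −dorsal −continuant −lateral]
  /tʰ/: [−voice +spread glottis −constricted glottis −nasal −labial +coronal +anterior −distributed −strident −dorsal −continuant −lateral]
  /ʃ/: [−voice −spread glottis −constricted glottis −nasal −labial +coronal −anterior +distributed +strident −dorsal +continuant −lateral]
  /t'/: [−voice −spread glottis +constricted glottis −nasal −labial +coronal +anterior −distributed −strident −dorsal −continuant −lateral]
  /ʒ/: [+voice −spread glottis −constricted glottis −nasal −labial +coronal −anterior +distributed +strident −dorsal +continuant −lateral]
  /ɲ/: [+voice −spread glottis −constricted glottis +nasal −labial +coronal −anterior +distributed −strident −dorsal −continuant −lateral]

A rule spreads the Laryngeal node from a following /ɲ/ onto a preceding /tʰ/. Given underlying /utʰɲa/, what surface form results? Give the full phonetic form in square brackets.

Terminals under Laryngeal in this geometry: [voice], [spread glottis], [constricted glottis].
Spreading Laryngeal from /ɲ/ onto /tʰ/ replaces those values with /ɲ/'s: [+voice], [−spread glottis], [−constricted glottis]. Features outside Laryngeal ([nasal], [labial], [coronal], …) stay as in /tʰ/.
This feature bundle is that of [d], so /utʰɲa/ surfaces as [udɲa].

[udɲa]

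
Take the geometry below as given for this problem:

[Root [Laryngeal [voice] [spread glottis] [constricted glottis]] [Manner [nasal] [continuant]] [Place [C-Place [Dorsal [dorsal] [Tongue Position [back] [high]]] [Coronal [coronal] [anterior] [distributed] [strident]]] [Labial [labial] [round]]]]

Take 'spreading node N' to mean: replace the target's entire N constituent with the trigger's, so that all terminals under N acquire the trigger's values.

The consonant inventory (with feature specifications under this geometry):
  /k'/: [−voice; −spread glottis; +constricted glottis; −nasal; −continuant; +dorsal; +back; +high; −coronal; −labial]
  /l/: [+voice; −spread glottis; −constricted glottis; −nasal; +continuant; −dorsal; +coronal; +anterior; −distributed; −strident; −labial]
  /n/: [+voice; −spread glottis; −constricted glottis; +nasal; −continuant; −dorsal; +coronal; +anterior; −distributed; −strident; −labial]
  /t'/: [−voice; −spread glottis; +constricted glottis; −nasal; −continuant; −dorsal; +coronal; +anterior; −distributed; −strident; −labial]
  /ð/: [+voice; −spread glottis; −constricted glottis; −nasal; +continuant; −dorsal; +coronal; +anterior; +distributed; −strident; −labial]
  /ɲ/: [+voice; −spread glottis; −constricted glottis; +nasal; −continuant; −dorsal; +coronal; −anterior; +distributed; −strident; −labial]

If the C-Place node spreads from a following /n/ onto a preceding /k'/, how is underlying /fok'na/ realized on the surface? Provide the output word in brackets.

[fot'na]

C-Place immediately or transitively dominates [dorsal], [back], [high], [coronal], [anterior], [distributed], [strident].
After delinking /k'/'s C-Place and linking /n/'s, the affected terminals become [−dorsal], [+coronal], [+anterior], [−distributed], [−strident]; [voice], [spread glottis], [constricted glottis], … (outside C-Place) are retained from /k'/.
This feature bundle is that of [t'], so /fok'na/ surfaces as [fot'na].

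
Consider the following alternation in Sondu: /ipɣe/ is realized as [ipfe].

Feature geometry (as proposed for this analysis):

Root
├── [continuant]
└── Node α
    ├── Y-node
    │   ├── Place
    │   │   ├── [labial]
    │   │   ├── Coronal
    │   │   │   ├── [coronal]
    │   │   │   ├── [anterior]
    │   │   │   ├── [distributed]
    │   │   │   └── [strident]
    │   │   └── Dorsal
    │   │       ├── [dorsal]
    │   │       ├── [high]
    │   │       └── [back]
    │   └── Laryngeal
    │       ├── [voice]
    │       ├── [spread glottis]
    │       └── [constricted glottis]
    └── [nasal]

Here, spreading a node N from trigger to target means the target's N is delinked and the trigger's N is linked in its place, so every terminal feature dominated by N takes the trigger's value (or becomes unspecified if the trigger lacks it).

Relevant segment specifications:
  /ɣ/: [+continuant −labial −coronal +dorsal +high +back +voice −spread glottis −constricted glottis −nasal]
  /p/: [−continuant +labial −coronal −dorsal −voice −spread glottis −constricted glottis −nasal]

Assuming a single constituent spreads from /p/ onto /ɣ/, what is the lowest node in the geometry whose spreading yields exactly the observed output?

Feature comparison: [voice], [labial], [dorsal], [high], [back] differ between /ɣ/ and [f]; the remaining terminals match.
In this geometry the lowest node dominating all of them is Y-node: every daughter of Y-node dominates only a proper subset, so no lower node suffices.
Spreading Y-node from /p/ overwrites each of those terminals with /p/'s values, yielding exactly [f].
[continuant], a feature on which the two segments disagree outside Y-node, is unchanged — nothing dominating it spread, and Y-node is the minimal sufficient constituent.

Y-node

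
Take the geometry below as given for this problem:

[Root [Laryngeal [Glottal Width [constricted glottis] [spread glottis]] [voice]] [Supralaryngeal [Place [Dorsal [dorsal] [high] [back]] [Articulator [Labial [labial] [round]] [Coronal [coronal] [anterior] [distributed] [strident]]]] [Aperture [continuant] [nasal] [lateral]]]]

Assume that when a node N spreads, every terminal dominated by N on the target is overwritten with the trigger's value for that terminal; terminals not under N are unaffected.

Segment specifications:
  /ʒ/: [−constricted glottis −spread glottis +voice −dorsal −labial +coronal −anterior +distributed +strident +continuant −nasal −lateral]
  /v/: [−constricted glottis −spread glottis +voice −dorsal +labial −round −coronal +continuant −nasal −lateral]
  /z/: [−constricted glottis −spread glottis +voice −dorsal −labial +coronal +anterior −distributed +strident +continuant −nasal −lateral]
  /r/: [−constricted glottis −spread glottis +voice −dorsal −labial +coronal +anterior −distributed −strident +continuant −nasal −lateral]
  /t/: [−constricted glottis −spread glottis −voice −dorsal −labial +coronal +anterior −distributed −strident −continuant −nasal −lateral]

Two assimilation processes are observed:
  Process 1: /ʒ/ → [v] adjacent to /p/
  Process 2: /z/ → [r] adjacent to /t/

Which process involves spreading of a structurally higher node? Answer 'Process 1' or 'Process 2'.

Process 1 alters [labial], [round], [coronal], [anterior], [distributed], [strident]; the lowest common ancestor is Articulator (depth 3 from Root).
In Process 2, [strident] changes, so the minimal spreading node is [strident] at depth 5.
Articulator (depth 3) sits above [strident] (depth 5), making Process 1 the one with the higher spreading node.

Process 1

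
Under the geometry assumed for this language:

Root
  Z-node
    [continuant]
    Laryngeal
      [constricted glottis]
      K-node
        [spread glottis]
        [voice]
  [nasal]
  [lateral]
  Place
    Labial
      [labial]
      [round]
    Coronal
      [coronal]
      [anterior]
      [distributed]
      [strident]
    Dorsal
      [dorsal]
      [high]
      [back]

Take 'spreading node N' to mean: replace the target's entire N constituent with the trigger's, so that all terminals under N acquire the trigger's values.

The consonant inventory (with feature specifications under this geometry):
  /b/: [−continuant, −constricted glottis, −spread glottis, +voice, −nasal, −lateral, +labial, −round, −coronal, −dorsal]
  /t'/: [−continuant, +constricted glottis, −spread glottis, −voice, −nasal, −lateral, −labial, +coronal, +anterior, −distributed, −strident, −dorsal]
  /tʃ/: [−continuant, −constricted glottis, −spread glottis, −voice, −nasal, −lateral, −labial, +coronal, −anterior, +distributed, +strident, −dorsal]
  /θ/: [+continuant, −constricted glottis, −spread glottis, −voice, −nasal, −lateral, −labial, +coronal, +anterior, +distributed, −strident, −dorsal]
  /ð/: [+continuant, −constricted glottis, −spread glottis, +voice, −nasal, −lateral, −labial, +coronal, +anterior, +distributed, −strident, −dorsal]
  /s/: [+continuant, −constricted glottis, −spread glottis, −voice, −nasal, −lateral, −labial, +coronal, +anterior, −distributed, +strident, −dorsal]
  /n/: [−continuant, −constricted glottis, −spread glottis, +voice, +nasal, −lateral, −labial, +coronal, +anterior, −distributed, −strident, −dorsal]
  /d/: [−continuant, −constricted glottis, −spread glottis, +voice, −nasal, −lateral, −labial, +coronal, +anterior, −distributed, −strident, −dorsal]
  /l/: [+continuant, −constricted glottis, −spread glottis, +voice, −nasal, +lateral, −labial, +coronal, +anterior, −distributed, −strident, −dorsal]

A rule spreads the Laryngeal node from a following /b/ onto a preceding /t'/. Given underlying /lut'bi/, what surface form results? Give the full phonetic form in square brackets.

The Laryngeal node dominates the terminals [constricted glottis], [spread glottis], [voice].
The target acquires /b/'s values for everything under Laryngeal — [−constricted glottis], [−spread glottis], [+voice] — while keeping its own [continuant], [nasal], [lateral], ….
This feature bundle is that of [d], so /lut'bi/ surfaces as [ludbi].

[ludbi]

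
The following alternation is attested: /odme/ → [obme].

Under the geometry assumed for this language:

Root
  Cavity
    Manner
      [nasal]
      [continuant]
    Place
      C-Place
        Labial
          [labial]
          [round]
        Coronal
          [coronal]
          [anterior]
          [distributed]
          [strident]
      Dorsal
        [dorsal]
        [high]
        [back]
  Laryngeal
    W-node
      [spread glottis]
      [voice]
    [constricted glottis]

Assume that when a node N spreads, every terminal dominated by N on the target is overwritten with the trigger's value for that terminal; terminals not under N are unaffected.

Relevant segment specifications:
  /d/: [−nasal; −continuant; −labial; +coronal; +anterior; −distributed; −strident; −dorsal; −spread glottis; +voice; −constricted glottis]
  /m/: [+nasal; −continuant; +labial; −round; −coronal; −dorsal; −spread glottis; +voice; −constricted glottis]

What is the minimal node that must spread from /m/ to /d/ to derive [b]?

C-Place

Comparing /d/ with its surface form [b], the features that change are [labial], [round], [coronal], [anterior], [distributed], [strident].
The smallest constituent containing every changed terminal is C-Place — each of its daughters lacks at least one of the affected features.
Delinking /d/'s C-Place and associating /m/'s C-Place gives precisely the feature bundle of [b].
[nasal] stays as in /d/ although /m/ differs there, so no node dominating it spread; among the remaining candidates C-Place is the lowest that derives the output.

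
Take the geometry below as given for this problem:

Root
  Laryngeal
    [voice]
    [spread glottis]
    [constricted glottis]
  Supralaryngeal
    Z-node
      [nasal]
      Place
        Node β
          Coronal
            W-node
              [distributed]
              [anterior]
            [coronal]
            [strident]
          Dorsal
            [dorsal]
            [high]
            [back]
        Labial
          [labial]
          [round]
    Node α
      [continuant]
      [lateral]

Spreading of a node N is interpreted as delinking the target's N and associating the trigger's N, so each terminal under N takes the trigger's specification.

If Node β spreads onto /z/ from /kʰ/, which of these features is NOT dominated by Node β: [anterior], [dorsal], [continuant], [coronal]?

[continuant]

The terminals dominated by Node β are [distributed], [anterior], [coronal], [strident], [dorsal], [high], [back].
[anterior], [coronal], [dorsal] all lie under Node β, so they are overwritten when Node β spreads.
[continuant] is not within the Node β subtree (it hangs from Node α), so /z/'s [continuant] value survives.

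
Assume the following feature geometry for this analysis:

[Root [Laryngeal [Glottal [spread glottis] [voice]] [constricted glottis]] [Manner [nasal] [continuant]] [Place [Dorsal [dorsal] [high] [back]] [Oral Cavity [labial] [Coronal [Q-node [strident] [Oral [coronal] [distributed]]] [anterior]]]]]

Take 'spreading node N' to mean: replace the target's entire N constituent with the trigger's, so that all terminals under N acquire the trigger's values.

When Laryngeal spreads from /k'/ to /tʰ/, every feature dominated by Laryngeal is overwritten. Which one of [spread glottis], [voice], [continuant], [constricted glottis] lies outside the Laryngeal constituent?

[continuant]

Under this geometry, Laryngeal contains [spread glottis], [voice], [constricted glottis].
Spreading Laryngeal replaces [voice], [constricted glottis], [spread glottis] with the trigger's values, since each sits inside the Laryngeal constituent.
[continuant] attaches under Manner, not under Laryngeal, so /tʰ/ retains its own value for [continuant].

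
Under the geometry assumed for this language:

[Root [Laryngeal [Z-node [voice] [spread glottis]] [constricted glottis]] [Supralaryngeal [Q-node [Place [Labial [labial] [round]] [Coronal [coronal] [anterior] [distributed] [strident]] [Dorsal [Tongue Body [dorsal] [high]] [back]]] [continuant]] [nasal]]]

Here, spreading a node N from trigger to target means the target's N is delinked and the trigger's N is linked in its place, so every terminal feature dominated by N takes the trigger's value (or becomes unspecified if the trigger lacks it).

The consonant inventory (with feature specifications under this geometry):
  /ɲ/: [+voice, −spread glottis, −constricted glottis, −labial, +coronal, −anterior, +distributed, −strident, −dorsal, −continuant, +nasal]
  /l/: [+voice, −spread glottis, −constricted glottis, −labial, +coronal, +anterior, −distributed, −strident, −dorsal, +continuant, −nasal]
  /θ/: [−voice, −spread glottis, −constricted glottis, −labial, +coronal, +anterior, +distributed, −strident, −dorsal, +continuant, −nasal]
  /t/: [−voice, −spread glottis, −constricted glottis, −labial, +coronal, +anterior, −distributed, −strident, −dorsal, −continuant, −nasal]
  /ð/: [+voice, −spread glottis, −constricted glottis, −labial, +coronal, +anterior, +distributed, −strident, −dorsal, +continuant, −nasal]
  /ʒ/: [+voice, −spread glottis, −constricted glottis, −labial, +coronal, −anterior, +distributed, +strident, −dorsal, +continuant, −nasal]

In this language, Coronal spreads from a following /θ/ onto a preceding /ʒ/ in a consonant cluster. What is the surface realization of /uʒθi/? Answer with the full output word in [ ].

[uðθi]

Coronal immediately or transitively dominates [coronal], [anterior], [distributed], [strident].
The target acquires /θ/'s values for everything under Coronal — [+coronal], [+anterior], [+distributed], [−strident] — while keeping its own [voice], [spread glottis], [constricted glottis], ….
Among the inventory, only /ð/ has exactly this specification, giving the surface form [uðθi].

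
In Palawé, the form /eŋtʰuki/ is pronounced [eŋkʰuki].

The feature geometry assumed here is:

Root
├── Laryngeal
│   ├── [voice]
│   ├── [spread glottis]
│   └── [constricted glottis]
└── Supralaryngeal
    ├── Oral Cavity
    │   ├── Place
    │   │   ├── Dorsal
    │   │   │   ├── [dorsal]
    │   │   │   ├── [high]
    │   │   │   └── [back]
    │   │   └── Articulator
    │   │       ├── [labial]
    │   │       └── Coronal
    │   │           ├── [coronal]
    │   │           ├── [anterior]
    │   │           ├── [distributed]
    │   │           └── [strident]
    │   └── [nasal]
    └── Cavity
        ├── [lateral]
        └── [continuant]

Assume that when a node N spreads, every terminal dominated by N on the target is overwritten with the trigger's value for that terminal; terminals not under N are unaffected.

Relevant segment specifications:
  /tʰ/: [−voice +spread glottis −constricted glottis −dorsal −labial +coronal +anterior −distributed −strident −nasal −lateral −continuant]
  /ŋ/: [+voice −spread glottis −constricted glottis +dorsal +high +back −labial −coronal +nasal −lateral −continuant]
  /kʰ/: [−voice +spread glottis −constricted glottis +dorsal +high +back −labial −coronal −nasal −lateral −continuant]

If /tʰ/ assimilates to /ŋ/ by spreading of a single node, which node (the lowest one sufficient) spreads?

Place

Feature comparison: [coronal], [anterior], [distributed], [strident], [dorsal], [high], [back] differ between /tʰ/ and [kʰ]; the remaining terminals match.
In this geometry the lowest node dominating all of them is Place: every daughter of Place dominates only a proper subset, so no lower node suffices.
If Place spreads, every terminal under it takes /ŋ/'s value, producing [kʰ] as observed.
Had Oral Cavity or a higher node spread, [nasal] would have taken /ŋ/'s value; it stays as in /tʰ/, confirming the spreading constituent is exactly Place.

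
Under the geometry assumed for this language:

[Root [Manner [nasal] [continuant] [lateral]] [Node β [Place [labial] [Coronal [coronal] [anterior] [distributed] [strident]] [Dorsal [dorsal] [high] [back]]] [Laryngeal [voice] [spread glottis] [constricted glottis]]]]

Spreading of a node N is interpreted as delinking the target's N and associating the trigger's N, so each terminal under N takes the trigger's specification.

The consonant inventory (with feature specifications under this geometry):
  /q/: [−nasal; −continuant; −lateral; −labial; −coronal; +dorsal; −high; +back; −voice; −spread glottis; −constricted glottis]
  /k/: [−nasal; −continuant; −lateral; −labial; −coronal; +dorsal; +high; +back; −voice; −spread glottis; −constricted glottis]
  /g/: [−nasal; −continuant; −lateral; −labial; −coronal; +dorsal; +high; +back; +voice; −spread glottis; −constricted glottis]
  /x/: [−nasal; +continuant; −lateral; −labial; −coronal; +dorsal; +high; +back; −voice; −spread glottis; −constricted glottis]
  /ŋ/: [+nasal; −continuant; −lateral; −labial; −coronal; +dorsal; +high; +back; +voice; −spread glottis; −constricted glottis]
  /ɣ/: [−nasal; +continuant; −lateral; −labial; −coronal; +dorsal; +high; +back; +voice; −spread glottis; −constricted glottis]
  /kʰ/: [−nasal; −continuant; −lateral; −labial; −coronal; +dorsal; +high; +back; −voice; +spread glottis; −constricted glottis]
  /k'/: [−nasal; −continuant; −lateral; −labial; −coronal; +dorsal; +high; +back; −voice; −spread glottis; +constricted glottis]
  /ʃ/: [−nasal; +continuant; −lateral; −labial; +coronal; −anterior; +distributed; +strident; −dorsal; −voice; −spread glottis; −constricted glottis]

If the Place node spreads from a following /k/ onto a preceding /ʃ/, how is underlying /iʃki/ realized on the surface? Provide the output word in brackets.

Place immediately or transitively dominates [labial], [coronal], [anterior], [distributed], [strident], [dorsal], [high], [back].
The target acquires /k/'s values for everything under Place — [−labial], [−coronal], [+dorsal], [+high], [+back] — while keeping its own [nasal], [continuant], [lateral], ….
The resulting bundle matches /x/ in the inventory; substituting it for /ʃ/ gives [ixki].

[ixki]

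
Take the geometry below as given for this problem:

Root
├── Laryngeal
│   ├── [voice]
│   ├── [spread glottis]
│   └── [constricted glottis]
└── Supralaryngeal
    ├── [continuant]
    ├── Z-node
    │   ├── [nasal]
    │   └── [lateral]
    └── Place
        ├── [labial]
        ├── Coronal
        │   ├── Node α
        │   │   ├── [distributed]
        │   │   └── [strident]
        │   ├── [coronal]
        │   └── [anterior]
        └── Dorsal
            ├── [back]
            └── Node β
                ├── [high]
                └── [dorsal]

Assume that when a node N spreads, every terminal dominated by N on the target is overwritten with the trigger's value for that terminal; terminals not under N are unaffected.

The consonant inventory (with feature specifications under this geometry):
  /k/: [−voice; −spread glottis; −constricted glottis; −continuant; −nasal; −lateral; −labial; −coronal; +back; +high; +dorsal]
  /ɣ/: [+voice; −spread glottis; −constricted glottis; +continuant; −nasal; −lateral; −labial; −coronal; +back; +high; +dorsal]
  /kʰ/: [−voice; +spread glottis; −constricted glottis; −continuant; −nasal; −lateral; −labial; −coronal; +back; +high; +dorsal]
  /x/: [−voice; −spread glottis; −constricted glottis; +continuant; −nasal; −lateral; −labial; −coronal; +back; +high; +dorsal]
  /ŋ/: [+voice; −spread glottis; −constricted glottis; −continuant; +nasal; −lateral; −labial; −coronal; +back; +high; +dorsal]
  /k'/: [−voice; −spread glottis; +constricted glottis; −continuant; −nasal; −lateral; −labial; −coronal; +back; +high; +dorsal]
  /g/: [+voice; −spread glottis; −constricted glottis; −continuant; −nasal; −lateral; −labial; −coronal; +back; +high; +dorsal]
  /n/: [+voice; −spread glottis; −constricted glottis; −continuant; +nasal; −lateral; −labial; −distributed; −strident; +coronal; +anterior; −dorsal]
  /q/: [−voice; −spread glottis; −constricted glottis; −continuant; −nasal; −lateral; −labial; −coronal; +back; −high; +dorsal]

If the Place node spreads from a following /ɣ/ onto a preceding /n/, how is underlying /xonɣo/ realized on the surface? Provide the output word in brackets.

Place immediately or transitively dominates [labial], [distributed], [strident], [coronal], [anterior], [back], [high], [dorsal].
After delinking /n/'s Place and linking /ɣ/'s, the affected terminals become [−labial], [−coronal], [+back], [+high], [+dorsal]; [voice], [spread glottis], [constricted glottis], … (outside Place) are retained from /n/.
Among the inventory, only /ŋ/ has exactly this specification, giving the surface form [xoŋɣo].

[xoŋɣo]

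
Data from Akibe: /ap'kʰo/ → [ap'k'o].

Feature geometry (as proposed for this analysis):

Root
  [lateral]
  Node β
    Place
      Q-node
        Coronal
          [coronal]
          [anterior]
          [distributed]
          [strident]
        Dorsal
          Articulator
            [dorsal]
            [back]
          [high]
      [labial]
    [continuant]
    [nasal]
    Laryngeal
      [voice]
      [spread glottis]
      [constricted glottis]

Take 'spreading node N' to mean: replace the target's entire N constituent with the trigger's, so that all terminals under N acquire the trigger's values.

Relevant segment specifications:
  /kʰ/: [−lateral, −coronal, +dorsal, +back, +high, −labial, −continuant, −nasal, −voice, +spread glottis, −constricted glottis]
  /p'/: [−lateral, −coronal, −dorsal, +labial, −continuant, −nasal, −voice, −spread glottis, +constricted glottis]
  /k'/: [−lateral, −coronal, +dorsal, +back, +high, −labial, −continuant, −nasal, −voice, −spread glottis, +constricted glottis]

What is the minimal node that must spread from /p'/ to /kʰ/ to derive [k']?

Comparing /kʰ/ with its surface form [k'], the features that change are [spread glottis], [constricted glottis].
These terminals are all dominated by Laryngeal, and no proper subconstituent of Laryngeal covers them all; Laryngeal is their lowest common ancestor.
Spreading Laryngeal from /p'/ overwrites each of those terminals with /p'/'s values, yielding exactly [k'].
Had Node β or a higher node spread, [labial], [dorsal] would have taken /p'/'s values; they stay as in /kʰ/, confirming the spreading constituent is exactly Laryngeal.

Laryngeal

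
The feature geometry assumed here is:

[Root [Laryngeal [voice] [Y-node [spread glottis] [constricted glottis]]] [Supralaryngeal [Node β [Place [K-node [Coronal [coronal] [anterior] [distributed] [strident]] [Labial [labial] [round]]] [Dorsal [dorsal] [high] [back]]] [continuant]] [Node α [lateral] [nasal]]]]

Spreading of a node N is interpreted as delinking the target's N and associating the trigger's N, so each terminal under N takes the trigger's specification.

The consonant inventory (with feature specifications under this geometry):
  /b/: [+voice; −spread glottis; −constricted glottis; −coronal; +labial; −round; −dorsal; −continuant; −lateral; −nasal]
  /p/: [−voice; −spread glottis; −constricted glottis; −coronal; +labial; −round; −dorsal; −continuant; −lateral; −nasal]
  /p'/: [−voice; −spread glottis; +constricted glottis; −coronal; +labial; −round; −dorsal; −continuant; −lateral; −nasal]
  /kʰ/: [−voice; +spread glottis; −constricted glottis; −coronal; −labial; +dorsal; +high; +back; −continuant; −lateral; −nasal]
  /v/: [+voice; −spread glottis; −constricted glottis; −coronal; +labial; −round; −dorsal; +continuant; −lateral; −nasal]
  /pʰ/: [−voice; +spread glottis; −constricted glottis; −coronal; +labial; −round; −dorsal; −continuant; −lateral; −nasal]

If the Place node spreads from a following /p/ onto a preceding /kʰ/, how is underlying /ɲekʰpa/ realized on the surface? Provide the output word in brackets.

The Place node dominates the terminals [coronal], [anterior], [distributed], [strident], [labial], [round], [dorsal], [high], [back].
Spreading Place from /p/ onto /kʰ/ replaces those values with /p/'s: [−coronal], [+labial], [−round], [−dorsal]. Features outside Place ([voice], [spread glottis], [constricted glottis], …) stay as in /kʰ/.
Among the inventory, only /pʰ/ has exactly this specification, giving the surface form [ɲepʰpa].

[ɲepʰpa]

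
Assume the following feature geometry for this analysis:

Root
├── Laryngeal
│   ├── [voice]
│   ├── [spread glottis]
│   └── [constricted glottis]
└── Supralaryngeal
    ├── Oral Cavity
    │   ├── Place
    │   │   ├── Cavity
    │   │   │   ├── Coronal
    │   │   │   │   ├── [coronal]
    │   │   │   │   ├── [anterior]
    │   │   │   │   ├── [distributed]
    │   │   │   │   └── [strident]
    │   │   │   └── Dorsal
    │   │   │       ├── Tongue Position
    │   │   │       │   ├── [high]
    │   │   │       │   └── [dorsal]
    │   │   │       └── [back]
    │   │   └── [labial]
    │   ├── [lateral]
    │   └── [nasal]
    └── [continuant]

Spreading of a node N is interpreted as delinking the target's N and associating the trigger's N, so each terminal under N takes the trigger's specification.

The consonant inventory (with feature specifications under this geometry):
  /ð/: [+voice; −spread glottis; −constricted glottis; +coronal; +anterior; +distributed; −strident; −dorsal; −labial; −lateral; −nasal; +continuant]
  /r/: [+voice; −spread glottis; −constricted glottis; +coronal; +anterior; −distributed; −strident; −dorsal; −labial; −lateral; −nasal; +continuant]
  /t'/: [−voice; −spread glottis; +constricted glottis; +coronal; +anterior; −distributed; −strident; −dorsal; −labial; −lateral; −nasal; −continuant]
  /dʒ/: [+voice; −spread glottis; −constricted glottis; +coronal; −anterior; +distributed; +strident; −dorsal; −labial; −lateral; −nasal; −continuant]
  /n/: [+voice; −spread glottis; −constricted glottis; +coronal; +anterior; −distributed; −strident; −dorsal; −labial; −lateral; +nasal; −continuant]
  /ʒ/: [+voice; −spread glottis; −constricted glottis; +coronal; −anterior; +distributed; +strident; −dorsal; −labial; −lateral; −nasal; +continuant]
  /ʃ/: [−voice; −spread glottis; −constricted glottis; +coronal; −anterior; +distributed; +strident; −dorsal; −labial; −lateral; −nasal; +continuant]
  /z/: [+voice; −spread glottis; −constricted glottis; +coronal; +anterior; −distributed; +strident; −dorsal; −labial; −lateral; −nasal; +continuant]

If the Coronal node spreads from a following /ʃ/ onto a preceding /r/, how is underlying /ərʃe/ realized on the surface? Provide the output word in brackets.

[əʒʃe]

Coronal immediately or transitively dominates [coronal], [anterior], [distributed], [strident].
Spreading Coronal from /ʃ/ onto /r/ replaces those values with /ʃ/'s: [+coronal], [−anterior], [+distributed], [+strident]. Features outside Coronal ([voice], [spread glottis], [constricted glottis], …) stay as in /r/.
The resulting bundle matches /ʒ/ in the inventory; substituting it for /r/ gives [əʒʃe].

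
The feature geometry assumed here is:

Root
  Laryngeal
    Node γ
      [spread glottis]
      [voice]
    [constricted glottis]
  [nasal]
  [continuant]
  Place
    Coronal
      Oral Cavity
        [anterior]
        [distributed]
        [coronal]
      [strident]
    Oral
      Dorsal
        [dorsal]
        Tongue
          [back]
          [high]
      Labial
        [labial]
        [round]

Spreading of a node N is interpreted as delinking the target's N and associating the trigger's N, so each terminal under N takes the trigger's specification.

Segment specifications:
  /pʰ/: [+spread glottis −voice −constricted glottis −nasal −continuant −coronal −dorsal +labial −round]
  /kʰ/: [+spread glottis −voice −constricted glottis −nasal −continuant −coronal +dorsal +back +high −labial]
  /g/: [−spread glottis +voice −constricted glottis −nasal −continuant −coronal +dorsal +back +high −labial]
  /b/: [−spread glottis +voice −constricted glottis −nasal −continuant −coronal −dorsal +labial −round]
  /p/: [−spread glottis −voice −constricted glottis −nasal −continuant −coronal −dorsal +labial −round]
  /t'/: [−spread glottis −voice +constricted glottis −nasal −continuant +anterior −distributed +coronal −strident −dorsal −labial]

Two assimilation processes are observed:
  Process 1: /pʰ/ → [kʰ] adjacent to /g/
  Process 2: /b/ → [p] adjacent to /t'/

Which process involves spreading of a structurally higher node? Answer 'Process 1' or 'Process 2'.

Process 1

Process 1: the features that change are [labial], [round], [dorsal], [high], [back]; the minimal node is Oral (depth 2).
Process 2 alters [voice]; the lowest dominating node is [voice] (depth 3 from Root).
Oral is closer to Root than [voice], so Process 1 spreads the higher node.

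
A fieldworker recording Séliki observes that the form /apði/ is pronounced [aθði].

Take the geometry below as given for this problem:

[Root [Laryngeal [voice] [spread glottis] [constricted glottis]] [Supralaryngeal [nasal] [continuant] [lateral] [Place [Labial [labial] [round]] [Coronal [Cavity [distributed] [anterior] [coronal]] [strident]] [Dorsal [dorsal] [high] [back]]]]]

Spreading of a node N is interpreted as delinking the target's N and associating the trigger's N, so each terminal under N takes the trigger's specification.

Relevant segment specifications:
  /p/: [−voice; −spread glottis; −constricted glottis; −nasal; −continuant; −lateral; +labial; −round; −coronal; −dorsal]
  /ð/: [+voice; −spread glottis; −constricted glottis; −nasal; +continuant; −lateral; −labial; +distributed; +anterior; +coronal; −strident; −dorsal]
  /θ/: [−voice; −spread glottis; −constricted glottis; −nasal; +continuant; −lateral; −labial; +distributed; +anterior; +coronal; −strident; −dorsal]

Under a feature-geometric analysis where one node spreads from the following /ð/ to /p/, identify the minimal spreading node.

Supralaryngeal

/p/ and [θ] differ in [continuant], [labial], [round], [coronal], [anterior], [distributed], [strident]; every other specified feature is identical.
These terminals are all dominated by Supralaryngeal, and no proper subconstituent of Supralaryngeal covers them all; Supralaryngeal is their lowest common ancestor.
Spreading Supralaryngeal from /ð/ overwrites each of those terminals with /ð/'s values, yielding exactly [θ].
[voice] — on which /ð/ differs from /p/ — is unchanged, so Root cannot have spread; the constituent is no larger than Supralaryngeal.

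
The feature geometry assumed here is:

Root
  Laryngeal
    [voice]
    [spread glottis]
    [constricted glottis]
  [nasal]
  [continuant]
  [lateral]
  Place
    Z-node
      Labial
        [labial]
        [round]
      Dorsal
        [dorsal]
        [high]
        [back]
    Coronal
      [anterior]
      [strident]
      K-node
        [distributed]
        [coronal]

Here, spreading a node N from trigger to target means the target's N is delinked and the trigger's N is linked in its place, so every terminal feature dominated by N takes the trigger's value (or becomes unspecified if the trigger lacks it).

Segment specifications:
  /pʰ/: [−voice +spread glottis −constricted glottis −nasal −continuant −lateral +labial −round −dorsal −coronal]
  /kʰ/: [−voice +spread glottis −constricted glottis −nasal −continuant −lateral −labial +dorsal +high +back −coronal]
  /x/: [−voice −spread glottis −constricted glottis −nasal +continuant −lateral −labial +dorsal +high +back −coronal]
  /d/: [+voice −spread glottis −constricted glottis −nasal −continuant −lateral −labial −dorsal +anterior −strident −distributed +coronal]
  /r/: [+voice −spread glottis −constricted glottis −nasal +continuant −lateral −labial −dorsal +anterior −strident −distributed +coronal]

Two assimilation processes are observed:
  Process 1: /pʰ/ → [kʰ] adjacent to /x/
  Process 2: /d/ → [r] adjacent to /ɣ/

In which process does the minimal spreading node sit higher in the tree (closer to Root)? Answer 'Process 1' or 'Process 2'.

In Process 1, [labial], [round], [dorsal], [high], [back] change, so the minimal spreading node is Z-node at depth 2.
Process 2: the feature that changes is [continuant]; the minimal node is [continuant] (depth 1).
Depth 1 < depth 2; Process 2 involves the structurally higher constituent [continuant].

Process 2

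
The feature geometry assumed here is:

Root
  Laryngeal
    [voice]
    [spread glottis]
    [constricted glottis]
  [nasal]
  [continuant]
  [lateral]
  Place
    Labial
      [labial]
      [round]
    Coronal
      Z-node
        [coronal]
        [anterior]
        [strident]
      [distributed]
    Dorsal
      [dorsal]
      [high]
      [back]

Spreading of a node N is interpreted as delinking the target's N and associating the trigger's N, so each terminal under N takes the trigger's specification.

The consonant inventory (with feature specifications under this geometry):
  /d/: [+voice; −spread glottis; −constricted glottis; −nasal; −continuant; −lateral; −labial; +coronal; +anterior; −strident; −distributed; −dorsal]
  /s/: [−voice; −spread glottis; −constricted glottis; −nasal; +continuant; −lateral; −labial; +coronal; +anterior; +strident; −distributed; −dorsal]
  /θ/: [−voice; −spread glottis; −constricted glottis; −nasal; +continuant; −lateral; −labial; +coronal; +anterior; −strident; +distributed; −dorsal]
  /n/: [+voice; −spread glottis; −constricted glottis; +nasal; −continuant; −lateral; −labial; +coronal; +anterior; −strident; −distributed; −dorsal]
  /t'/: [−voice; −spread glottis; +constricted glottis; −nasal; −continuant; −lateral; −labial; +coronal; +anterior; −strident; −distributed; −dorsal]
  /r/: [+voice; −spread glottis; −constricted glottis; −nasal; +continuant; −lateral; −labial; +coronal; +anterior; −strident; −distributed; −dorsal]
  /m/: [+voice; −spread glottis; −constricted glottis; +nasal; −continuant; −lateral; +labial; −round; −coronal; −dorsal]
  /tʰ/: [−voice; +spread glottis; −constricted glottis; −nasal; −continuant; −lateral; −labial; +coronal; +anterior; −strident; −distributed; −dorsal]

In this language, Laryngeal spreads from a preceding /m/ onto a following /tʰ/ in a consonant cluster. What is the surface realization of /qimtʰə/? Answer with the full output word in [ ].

[qimdə]

The Laryngeal node dominates the terminals [voice], [spread glottis], [constricted glottis].
After delinking /tʰ/'s Laryngeal and linking /m/'s, the affected terminals become [+voice], [−spread glottis], [−constricted glottis]; [nasal], [continuant], [lateral], … (outside Laryngeal) are retained from /tʰ/.
Among the inventory, only /d/ has exactly this specification, giving the surface form [qimdə].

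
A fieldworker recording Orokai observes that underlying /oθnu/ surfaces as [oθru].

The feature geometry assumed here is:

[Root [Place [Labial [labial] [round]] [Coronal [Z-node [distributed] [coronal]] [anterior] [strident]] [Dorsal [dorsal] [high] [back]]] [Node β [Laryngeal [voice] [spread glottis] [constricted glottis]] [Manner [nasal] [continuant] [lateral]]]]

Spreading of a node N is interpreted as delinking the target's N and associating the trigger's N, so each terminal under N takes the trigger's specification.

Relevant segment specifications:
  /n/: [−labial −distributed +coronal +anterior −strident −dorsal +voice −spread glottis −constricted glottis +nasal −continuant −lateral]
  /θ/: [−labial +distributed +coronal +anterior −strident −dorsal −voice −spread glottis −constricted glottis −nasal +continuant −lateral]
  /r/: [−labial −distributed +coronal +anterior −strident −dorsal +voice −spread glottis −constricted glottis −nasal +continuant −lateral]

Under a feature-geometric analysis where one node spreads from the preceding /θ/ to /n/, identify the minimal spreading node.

Manner

The alternation /n/ → [r] changes [nasal], [continuant] and nothing else.
In this geometry the lowest node dominating all of them is Manner: every daughter of Manner dominates only a proper subset, so no lower node suffices.
If Manner spreads, every terminal under it takes /θ/'s value, producing [r] as observed.
Had Node β or a higher node spread, [voice] would have taken /θ/'s value; it stays as in /n/, confirming the spreading constituent is exactly Manner.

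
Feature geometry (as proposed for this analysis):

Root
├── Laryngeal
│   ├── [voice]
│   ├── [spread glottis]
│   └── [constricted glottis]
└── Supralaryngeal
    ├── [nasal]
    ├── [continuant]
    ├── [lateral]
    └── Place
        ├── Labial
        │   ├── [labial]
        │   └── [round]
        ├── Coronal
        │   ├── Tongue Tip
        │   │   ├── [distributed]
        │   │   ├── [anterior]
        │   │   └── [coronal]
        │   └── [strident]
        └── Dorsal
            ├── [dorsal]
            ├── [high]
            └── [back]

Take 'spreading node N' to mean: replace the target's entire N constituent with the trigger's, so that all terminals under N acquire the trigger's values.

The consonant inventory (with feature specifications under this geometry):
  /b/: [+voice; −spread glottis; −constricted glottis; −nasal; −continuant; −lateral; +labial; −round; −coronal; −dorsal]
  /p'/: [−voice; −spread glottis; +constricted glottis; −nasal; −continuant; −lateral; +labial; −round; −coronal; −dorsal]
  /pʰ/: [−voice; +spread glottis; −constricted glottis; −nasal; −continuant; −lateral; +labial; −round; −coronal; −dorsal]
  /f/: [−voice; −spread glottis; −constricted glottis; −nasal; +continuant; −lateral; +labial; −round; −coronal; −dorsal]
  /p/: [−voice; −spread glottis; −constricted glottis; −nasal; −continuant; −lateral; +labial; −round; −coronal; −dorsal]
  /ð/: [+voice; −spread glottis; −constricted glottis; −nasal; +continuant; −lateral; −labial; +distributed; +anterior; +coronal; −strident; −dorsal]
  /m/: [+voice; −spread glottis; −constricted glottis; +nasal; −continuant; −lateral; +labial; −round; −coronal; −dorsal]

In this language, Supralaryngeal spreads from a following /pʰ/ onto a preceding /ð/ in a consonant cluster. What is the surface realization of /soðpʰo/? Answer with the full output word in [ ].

The Supralaryngeal node dominates the terminals [nasal], [continuant], [lateral], [labial], [round], [distributed], [anterior], [coronal], [strident], [dorsal], [high], [back].
After delinking /ð/'s Supralaryngeal and linking /pʰ/'s, the affected terminals become [−nasal], [−continuant], [−lateral], [+labial], [−round], [−coronal], [−dorsal]; [voice], [spread glottis], [constricted glottis] (outside Supralaryngeal) are retained from /ð/.
The resulting bundle matches /b/ in the inventory; substituting it for /ð/ gives [sobpʰo].

[sobpʰo]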